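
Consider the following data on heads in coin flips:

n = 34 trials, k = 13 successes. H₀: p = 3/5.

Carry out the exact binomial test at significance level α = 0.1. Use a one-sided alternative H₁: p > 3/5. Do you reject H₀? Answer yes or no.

Exact binomial: n=34, k=13, p₀=3/5=0.6000
P(X≥13) from Σ C(n,i)·p₀^i·(1−p₀)^(n−i)
p-value (one-sided, H₁ greater) = 0.99687
At α=0.1: p ≥ α → fail to reject H₀

reject H₀: no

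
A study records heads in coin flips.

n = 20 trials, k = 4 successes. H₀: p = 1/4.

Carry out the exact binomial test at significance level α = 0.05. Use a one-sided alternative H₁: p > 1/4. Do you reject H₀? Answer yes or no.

reject H₀: no

Exact binomial: n=20, k=4, p₀=1/4=0.2500
P(X≥4) from Σ C(n,i)·p₀^i·(1−p₀)^(n−i)
p-value (one-sided, H₁ greater) = 0.77484
At α=0.05: p ≥ α → fail to reject H₀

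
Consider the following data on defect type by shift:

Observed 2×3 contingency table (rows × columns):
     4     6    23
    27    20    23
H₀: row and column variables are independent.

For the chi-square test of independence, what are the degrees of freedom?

df = (r−1)(c−1) = (2−1)·(3−1) = 2

degrees of freedom = 2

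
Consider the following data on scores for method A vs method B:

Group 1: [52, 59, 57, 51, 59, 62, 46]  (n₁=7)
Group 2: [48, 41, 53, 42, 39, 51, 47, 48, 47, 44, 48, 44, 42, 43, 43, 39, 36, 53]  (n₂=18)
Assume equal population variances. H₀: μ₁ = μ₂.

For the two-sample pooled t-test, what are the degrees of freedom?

df = n₁ + n₂ − 2 = 7 + 18 − 2 = 23

degrees of freedom = 23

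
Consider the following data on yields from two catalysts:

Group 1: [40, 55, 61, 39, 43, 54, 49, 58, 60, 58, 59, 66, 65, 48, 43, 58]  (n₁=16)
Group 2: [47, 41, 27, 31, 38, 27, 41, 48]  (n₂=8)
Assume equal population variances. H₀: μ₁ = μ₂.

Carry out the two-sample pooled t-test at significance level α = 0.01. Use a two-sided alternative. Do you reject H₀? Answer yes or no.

x̄₁=53.500, s₁=8.733, n₁=16
x̄₂=37.500, s₂=8.350, n₂=8
s_p² = [15·8.733² + 7·8.350²]/22 = 74.1818
SE = √(s_p²·(1/16+1/8)) = 3.7295
t = (53.500−37.500)/3.7295 = 4.2901
df = 22
p-value (two-sided) = 0.00030
At α=0.01: p < α → reject H₀

reject H₀: yes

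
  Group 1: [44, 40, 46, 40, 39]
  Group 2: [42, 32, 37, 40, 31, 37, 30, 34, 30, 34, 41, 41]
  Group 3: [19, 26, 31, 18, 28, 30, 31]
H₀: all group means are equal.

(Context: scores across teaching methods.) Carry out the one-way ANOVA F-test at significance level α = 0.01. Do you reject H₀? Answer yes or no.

Group means [41.80, 35.75, 26.14], grand mean 34.208
SSB = Σnᵢ(x̄ᵢ−x̄)² = 772.051; SSW = ΣΣ(x−x̄ᵢ)² = 443.907
MSB = 772.051/2 = 386.0256; MSW = 443.907/21 = 21.1384
F = MSB/MSW = 18.2618
df = (2, 21)
p-value (upper-tail) = 0.00003
At α=0.01: p < α → reject H₀

reject H₀: yes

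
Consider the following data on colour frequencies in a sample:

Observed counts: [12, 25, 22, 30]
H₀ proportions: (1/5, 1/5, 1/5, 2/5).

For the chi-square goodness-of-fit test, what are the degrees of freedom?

df = k − 1 = 4 − 1 = 3

degrees of freedom = 3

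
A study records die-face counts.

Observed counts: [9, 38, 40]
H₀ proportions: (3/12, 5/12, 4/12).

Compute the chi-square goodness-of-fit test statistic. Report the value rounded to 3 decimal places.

n = 87; E_i = n·p_i = [21.75, 36.25, 29.00]
χ² = (9−21.75)²/21.75 + (38−36.25)²/36.25 + (40−29.00)²/29.00 = 11.7310
df = 2

test statistic = 11.731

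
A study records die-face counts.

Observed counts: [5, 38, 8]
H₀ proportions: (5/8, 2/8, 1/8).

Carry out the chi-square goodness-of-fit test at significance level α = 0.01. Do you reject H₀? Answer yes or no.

n = 51; E_i = n·p_i = [31.88, 12.75, 6.38]
χ² = (5−31.88)²/31.88 + (38−12.75)²/12.75 + (8−6.38)²/6.38 = 73.0784
df = 2
p-value (upper-tail) = 0.00000
At α=0.01: p < α → reject H₀

reject H₀: yes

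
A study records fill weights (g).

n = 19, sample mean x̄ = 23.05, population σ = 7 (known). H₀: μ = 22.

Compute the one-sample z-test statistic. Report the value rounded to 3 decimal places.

test statistic = 0.654

SE = σ/√n = 7/√19 = 1.6059
z = (x̄−μ₀)/SE = (23.05−22)/1.6059 = 0.6538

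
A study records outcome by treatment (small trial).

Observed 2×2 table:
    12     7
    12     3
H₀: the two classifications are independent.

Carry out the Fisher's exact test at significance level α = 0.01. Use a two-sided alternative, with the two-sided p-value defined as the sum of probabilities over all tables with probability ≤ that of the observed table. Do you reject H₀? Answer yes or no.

Margins: r₁=19, r₂=15, c₁=24, c₂=10, n=34
p_obs = C(19,12)·C(15,12)/C(34,24); sum pmf over tables with pmf ≤ p_obs
p-value (two-sided) = 0.45127
At α=0.01: p ≥ α → fail to reject H₀

reject H₀: no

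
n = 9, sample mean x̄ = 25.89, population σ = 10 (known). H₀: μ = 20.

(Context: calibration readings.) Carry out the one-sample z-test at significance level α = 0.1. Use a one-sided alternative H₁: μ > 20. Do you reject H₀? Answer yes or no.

reject H₀: yes

SE = σ/√n = 10/√9 = 3.3333
z = (x̄−μ₀)/SE = (25.89−20)/3.3333 = 1.7670
p-value (one-sided, H₁ greater) = 0.03861
At α=0.1: p < α → reject H₀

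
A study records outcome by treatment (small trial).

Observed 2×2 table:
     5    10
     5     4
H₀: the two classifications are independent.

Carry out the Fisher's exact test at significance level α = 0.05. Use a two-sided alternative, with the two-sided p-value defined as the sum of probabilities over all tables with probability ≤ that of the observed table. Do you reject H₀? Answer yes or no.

reject H₀: no

Margins: r₁=15, r₂=9, c₁=10, c₂=14, n=24
p_obs = C(15,5)·C(9,5)/C(24,10); sum pmf over tables with pmf ≤ p_obs
p-value (two-sided) = 0.40285
At α=0.05: p ≥ α → fail to reject H₀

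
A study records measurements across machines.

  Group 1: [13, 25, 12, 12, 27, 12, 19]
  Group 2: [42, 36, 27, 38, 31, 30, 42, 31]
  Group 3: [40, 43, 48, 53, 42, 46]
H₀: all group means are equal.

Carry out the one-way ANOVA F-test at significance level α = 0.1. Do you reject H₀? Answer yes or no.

reject H₀: yes

Group means [17.14, 34.62, 45.33], grand mean 31.857
SSB = Σnᵢ(x̄ᵢ−x̄)² = 2666.506; SSW = ΣΣ(x−x̄ᵢ)² = 598.065
MSB = 2666.506/2 = 1333.2530; MSW = 598.065/18 = 33.2259
F = MSB/MSW = 40.1270
df = (2, 18)
p-value (upper-tail) = 0.00000
At α=0.1: p < α → reject H₀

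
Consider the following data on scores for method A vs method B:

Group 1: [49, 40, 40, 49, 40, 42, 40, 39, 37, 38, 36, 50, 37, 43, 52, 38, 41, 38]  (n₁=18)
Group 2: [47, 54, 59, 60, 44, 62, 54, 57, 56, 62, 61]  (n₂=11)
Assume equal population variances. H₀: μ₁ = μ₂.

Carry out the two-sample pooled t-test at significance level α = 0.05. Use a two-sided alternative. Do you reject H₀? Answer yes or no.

x̄₁=41.611, s₁=4.972, n₁=18
x̄₂=56.000, s₂=5.967, n₂=11
s_p² = [17·4.972² + 10·5.967²]/27 = 28.7510
SE = √(s_p²·(1/18+1/11)) = 2.0521
t = (41.611−56.000)/2.0521 = -7.0119
df = 27
p-value (two-sided) = 0.00000
At α=0.05: p < α → reject H₀

reject H₀: yes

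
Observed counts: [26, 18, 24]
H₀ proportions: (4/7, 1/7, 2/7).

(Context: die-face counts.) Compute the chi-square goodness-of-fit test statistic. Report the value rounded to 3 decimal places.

n = 68; E_i = n·p_i = [38.86, 9.71, 19.43]
χ² = (26−38.86)²/38.86 + (18−9.71)²/9.71 + (24−19.43)²/19.43 = 12.3971
df = 2

test statistic = 12.397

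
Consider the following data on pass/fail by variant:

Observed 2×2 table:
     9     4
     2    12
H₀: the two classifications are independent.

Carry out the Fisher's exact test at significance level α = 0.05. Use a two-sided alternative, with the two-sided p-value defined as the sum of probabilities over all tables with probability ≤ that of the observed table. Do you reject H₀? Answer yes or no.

Margins: r₁=13, r₂=14, c₁=11, c₂=16, n=27
p_obs = C(13,9)·C(14,2)/C(27,11); sum pmf over tables with pmf ≤ p_obs
p-value (two-sided) = 0.00633
At α=0.05: p < α → reject H₀

reject H₀: yes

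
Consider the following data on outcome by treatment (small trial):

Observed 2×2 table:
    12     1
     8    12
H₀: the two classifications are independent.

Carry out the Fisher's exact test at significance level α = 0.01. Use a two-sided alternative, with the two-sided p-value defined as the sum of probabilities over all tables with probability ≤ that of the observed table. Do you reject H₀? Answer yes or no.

Margins: r₁=13, r₂=20, c₁=20, c₂=13, n=33
p_obs = C(13,12)·C(20,8)/C(33,20); sum pmf over tables with pmf ≤ p_obs
p-value (two-sided) = 0.00359
At α=0.01: p < α → reject H₀

reject H₀: yes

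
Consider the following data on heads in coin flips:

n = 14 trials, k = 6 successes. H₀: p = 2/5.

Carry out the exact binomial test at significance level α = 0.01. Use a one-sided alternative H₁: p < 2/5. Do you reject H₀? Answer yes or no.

Exact binomial: n=14, k=6, p₀=2/5=0.4000
P(X≤6) from Σ C(n,i)·p₀^i·(1−p₀)^(n−i)
p-value (one-sided, H₁ less) = 0.69245
At α=0.01: p ≥ α → fail to reject H₀

reject H₀: no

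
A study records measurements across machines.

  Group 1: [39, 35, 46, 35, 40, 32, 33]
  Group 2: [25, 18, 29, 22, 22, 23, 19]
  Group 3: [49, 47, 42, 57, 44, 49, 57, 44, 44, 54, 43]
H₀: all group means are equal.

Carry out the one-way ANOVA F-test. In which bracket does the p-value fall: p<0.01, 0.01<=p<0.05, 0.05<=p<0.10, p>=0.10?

Group means [37.14, 22.57, 48.18], grand mean 37.920
SSB = Σnᵢ(x̄ᵢ−x̄)² = 2811.632; SSW = ΣΣ(x−x̄ᵢ)² = 534.208
MSB = 2811.632/2 = 1405.8161; MSW = 534.208/22 = 24.2822
F = MSB/MSW = 57.8950
df = (2, 22)
p-value (upper-tail) = 0.00000
→ bracket: p<0.01

p-value bracket: p<0.01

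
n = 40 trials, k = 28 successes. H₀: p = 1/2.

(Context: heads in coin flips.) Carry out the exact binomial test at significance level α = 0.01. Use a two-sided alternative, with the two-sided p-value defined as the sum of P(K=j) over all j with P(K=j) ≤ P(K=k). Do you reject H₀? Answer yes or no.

Exact binomial: n=40, k=28, p₀=1/2=0.5000
P(X=j) = C(n,j)·p₀^j·(1−p₀)^(n−j); p = Σ P(X=j) over j with P(X=j) ≤ P(X=28)
p-value (two-sided) = 0.01659
At α=0.01: p ≥ α → fail to reject H₀

reject H₀: no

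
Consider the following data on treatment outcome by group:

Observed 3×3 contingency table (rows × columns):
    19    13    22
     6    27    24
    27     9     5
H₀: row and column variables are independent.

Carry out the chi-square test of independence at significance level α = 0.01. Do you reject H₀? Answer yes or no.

Row totals [54, 57, 41], col totals [52, 49, 51], n=152
χ² = (19−18.47)²/18.47 + (13−17.41)²/17.41 + (22−18.12)²/18.12 + (6−19.50)²/19.50 + (27−18.38)²/18.38 + (24−19.12)²/19.12 + (27−14.03)²/14.03 + (9−13.22)²/13.22 + (5−13.76)²/13.76 = 35.5194
df = 4
p-value (upper-tail) = 0.00000
At α=0.01: p < α → reject H₀

reject H₀: yes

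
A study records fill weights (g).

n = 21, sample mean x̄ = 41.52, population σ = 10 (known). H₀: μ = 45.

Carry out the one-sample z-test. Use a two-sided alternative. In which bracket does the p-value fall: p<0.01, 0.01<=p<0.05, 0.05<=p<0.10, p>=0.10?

SE = σ/√n = 10/√21 = 2.1822
z = (x̄−μ₀)/SE = (41.52−45)/2.1822 = -1.5947
p-value (two-sided) = 0.11077
→ bracket: p>=0.10

p-value bracket: p>=0.10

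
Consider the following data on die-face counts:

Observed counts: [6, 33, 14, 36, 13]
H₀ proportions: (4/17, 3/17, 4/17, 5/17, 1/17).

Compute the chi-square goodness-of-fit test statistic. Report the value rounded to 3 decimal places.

test statistic = 39.533

n = 102; E_i = n·p_i = [24.00, 18.00, 24.00, 30.00, 6.00]
χ² = (6−24.00)²/24.00 + (33−18.00)²/18.00 + (14−24.00)²/24.00 + (36−30.00)²/30.00 + (13−6.00)²/6.00 = 39.5333
df = 4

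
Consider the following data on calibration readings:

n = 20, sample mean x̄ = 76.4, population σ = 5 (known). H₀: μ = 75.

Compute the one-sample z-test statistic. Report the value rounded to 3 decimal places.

SE = σ/√n = 5/√20 = 1.1180
z = (x̄−μ₀)/SE = (76.4−75)/1.1180 = 1.2522

test statistic = 1.252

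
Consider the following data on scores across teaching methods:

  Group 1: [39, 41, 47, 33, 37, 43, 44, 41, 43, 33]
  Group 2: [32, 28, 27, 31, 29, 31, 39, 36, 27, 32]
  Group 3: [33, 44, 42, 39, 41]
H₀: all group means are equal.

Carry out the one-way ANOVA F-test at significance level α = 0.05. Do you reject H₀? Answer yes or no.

Group means [40.10, 31.20, 39.80], grand mean 36.480
SSB = Σnᵢ(x̄ᵢ−x̄)² = 464.940; SSW = ΣΣ(x−x̄ᵢ)² = 399.300
MSB = 464.940/2 = 232.4700; MSW = 399.300/22 = 18.1500
F = MSB/MSW = 12.8083
df = (2, 22)
p-value (upper-tail) = 0.00020
At α=0.05: p < α → reject H₀

reject H₀: yes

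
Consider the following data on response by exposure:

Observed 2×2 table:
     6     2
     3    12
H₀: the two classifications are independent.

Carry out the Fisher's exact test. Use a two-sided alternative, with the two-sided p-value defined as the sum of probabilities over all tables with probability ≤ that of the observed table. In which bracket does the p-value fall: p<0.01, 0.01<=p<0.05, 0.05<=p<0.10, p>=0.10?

Margins: r₁=8, r₂=15, c₁=9, c₂=14, n=23
p_obs = C(8,6)·C(15,3)/C(23,9); sum pmf over tables with pmf ≤ p_obs
p-value (two-sided) = 0.02276
→ bracket: 0.01<=p<0.05

p-value bracket: 0.01<=p<0.05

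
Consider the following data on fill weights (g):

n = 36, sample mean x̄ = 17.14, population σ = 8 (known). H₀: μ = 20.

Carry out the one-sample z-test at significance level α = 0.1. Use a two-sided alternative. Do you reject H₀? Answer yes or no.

SE = σ/√n = 8/√36 = 1.3333
z = (x̄−μ₀)/SE = (17.14−20)/1.3333 = -2.1450
p-value (two-sided) = 0.03195
At α=0.1: p < α → reject H₀

reject H₀: yes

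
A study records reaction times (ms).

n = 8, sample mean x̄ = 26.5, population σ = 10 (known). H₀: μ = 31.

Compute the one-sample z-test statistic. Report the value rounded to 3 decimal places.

test statistic = -1.273

SE = σ/√n = 10/√8 = 3.5355
z = (x̄−μ₀)/SE = (26.5−31)/3.5355 = -1.2728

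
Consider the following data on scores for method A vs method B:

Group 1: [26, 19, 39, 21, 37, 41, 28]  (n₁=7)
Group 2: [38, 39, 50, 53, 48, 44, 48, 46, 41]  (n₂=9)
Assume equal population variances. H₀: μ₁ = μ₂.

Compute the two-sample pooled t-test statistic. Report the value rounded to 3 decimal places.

test statistic = -4.286

x̄₁=30.143, s₁=8.877, n₁=7
x̄₂=45.222, s₂=5.118, n₂=9
s_p² = [6·8.877² + 8·5.118²]/14 = 48.7438
SE = √(s_p²·(1/7+1/9)) = 3.5184
t = (30.143−45.222)/3.5184 = -4.2858
df = 14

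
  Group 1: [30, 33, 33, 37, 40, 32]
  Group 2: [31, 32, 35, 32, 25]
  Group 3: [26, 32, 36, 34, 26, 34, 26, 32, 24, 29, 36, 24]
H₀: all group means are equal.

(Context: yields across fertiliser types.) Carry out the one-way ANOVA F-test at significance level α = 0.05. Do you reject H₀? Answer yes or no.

reject H₀: no

Group means [34.17, 31.00, 29.92], grand mean 31.261
SSB = Σnᵢ(x̄ᵢ−x̄)² = 72.685; SSW = ΣΣ(x−x̄ᵢ)² = 353.750
MSB = 72.685/2 = 36.3424; MSW = 353.750/20 = 17.6875
F = MSB/MSW = 2.0547
df = (2, 20)
p-value (upper-tail) = 0.15433
At α=0.05: p ≥ α → fail to reject H₀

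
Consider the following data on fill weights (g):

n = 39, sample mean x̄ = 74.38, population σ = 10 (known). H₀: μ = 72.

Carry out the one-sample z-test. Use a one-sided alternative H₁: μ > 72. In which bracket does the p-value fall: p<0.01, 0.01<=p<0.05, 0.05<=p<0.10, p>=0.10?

p-value bracket: 0.05<=p<0.10

SE = σ/√n = 10/√39 = 1.6013
z = (x̄−μ₀)/SE = (74.38−72)/1.6013 = 1.4863
p-value (one-sided, H₁ greater) = 0.06860
→ bracket: 0.05<=p<0.10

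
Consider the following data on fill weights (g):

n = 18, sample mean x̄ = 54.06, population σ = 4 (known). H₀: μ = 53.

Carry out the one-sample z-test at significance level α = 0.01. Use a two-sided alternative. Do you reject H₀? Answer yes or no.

reject H₀: no

SE = σ/√n = 4/√18 = 0.9428
z = (x̄−μ₀)/SE = (54.06−53)/0.9428 = 1.1243
p-value (two-sided) = 0.26089
At α=0.01: p ≥ α → fail to reject H₀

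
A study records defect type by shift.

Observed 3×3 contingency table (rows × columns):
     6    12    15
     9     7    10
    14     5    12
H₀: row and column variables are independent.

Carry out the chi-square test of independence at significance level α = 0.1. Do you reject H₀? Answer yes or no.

reject H₀: no

Row totals [33, 26, 31], col totals [29, 24, 37], n=90
χ² = (6−10.63)²/10.63 + (12−8.80)²/8.80 + (15−13.57)²/13.57 + (9−8.38)²/8.38 + (7−6.93)²/6.93 + (10−10.69)²/10.69 + (14−9.99)²/9.99 + (5−8.27)²/8.27 + (12−12.74)²/12.74 = 6.3703
df = 4
p-value (upper-tail) = 0.17315
At α=0.1: p ≥ α → fail to reject H₀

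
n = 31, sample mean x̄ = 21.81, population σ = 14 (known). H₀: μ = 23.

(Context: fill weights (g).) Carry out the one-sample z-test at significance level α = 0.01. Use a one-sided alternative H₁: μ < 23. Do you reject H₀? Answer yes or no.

SE = σ/√n = 14/√31 = 2.5145
z = (x̄−μ₀)/SE = (21.81−23)/2.5145 = -0.4733
p-value (one-sided, H₁ less) = 0.31801
At α=0.01: p ≥ α → fail to reject H₀

reject H₀: no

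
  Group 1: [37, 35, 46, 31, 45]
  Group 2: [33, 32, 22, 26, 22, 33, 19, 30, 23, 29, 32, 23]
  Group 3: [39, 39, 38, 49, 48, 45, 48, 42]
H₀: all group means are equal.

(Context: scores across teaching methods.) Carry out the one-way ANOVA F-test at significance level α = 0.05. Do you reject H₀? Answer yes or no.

Group means [38.80, 27.00, 43.50], grand mean 34.640
SSB = Σnᵢ(x̄ᵢ−x̄)² = 1414.960; SSW = ΣΣ(x−x̄ᵢ)² = 596.800
MSB = 1414.960/2 = 707.4800; MSW = 596.800/22 = 27.1273
F = MSB/MSW = 26.0800
df = (2, 22)
p-value (upper-tail) = 0.00000
At α=0.05: p < α → reject H₀

reject H₀: yes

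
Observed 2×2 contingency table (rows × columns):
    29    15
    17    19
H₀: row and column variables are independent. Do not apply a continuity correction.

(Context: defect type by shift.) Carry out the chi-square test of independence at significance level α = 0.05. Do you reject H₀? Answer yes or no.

reject H₀: no

Row totals [44, 36], col totals [46, 34], n=80
χ² = (29−25.30)²/25.30 + (15−18.70)²/18.70 + (17−20.70)²/20.70 + (19−15.30)²/15.30 = 2.8293
df = 1
p-value (upper-tail) = 0.09256
At α=0.05: p ≥ α → fail to reject H₀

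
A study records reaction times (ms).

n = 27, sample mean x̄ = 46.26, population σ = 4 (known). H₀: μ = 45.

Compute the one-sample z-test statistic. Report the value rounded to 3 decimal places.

test statistic = 1.637

SE = σ/√n = 4/√27 = 0.7698
z = (x̄−μ₀)/SE = (46.26−45)/0.7698 = 1.6368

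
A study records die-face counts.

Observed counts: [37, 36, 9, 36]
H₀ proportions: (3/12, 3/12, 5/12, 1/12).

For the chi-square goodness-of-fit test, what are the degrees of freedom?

degrees of freedom = 3

df = k − 1 = 4 − 1 = 3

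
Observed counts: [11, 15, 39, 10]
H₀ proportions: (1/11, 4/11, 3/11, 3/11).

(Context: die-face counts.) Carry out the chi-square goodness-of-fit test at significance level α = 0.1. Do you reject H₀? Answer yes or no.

reject H₀: yes

n = 75; E_i = n·p_i = [6.82, 27.27, 20.45, 20.45]
χ² = (11−6.82)²/6.82 + (15−27.27)²/27.27 + (39−20.45)²/20.45 + (10−20.45)²/20.45 = 30.2456
df = 3
p-value (upper-tail) = 0.00000
At α=0.1: p < α → reject H₀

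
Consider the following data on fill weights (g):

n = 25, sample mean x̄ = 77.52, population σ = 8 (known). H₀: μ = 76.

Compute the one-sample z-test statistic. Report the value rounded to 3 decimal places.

SE = σ/√n = 8/√25 = 1.6000
z = (x̄−μ₀)/SE = (77.52−76)/1.6000 = 0.9500

test statistic = 0.950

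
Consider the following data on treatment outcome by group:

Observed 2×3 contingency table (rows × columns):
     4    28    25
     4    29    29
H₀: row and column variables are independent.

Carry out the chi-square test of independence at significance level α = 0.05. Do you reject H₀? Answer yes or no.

Row totals [57, 62], col totals [8, 57, 54], n=119
χ² = (4−3.83)²/3.83 + (28−27.30)²/27.30 + (25−25.87)²/25.87 + (4−4.17)²/4.17 + (29−29.70)²/29.70 + (29−28.13)²/28.13 = 0.1039
df = 2
p-value (upper-tail) = 0.94936
At α=0.05: p ≥ α → fail to reject H₀

reject H₀: no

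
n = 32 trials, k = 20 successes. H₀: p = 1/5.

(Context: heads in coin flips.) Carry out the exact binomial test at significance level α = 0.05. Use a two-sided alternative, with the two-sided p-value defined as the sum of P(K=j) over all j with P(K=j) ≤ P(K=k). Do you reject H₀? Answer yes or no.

reject H₀: yes

Exact binomial: n=32, k=20, p₀=1/5=0.2000
P(X=j) = C(n,j)·p₀^j·(1−p₀)^(n−j); p = Σ P(X=j) over j with P(X=j) ≤ P(X=20)
p-value (two-sided) = 0.00000
At α=0.05: p < α → reject H₀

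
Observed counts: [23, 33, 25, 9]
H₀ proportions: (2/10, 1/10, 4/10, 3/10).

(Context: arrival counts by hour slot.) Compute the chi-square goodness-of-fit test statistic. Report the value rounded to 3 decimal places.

test statistic = 80.750

n = 90; E_i = n·p_i = [18.00, 9.00, 36.00, 27.00]
χ² = (23−18.00)²/18.00 + (33−9.00)²/9.00 + (25−36.00)²/36.00 + (9−27.00)²/27.00 = 80.7500
df = 3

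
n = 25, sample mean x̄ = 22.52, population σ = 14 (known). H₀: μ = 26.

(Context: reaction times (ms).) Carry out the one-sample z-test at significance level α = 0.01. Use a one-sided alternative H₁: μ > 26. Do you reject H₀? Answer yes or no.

SE = σ/√n = 14/√25 = 2.8000
z = (x̄−μ₀)/SE = (22.52−26)/2.8000 = -1.2429
p-value (one-sided, H₁ greater) = 0.89304
At α=0.01: p ≥ α → fail to reject H₀

reject H₀: no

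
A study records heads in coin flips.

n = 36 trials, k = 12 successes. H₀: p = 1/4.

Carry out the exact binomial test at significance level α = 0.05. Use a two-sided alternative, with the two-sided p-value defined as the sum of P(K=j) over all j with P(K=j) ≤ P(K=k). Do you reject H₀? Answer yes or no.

Exact binomial: n=36, k=12, p₀=1/4=0.2500
P(X=j) = C(n,j)·p₀^j·(1−p₀)^(n−j); p = Σ P(X=j) over j with P(X=j) ≤ P(X=12)
p-value (two-sided) = 0.25053
At α=0.05: p ≥ α → fail to reject H₀

reject H₀: no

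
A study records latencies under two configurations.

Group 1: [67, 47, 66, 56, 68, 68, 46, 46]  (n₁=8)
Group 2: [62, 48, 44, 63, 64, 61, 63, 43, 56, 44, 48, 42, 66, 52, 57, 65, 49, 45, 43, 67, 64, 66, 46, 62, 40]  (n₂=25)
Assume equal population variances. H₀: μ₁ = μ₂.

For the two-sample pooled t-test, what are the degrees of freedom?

df = n₁ + n₂ − 2 = 8 + 25 − 2 = 31

degrees of freedom = 31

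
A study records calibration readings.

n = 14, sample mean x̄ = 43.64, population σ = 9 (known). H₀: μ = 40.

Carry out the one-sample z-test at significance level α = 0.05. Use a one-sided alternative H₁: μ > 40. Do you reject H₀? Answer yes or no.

reject H₀: no

SE = σ/√n = 9/√14 = 2.4054
z = (x̄−μ₀)/SE = (43.64−40)/2.4054 = 1.5133
p-value (one-sided, H₁ greater) = 0.06510
At α=0.05: p ≥ α → fail to reject H₀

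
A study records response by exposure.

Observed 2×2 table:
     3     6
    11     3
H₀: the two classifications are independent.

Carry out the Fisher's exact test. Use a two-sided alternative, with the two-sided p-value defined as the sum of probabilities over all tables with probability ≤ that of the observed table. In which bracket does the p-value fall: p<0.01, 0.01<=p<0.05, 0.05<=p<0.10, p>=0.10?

p-value bracket: 0.05<=p<0.10

Margins: r₁=9, r₂=14, c₁=14, c₂=9, n=23
p_obs = C(9,3)·C(14,11)/C(23,14); sum pmf over tables with pmf ≤ p_obs
p-value (two-sided) = 0.07710
→ bracket: 0.05<=p<0.10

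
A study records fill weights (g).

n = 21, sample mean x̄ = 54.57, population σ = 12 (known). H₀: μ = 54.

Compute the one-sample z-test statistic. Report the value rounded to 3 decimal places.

SE = σ/√n = 12/√21 = 2.6186
z = (x̄−μ₀)/SE = (54.57−54)/2.6186 = 0.2177

test statistic = 0.218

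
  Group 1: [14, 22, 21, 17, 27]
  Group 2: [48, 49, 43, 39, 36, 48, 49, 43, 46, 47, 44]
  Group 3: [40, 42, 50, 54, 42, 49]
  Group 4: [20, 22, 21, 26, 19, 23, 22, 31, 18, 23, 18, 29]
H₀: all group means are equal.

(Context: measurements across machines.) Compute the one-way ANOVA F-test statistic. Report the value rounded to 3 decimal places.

test statistic = 74.330

Group means [20.20, 44.73, 46.17, 22.67], grand mean 33.588
SSB = Σnᵢ(x̄ᵢ−x̄)² = 4641.753; SSW = ΣΣ(x−x̄ᵢ)² = 624.482
MSB = 4641.753/3 = 1547.2512; MSW = 624.482/30 = 20.8161
F = MSB/MSW = 74.3297
df = (3, 30)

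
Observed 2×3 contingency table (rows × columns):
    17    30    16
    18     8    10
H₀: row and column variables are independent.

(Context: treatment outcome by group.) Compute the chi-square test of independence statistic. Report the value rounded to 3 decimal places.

test statistic = 7.332

Row totals [63, 36], col totals [35, 38, 26], n=99
χ² = (17−22.27)²/22.27 + (30−24.18)²/24.18 + (16−16.55)²/16.55 + (18−12.73)²/12.73 + (8−13.82)²/13.82 + (10−9.45)²/9.45 = 7.3317
df = 2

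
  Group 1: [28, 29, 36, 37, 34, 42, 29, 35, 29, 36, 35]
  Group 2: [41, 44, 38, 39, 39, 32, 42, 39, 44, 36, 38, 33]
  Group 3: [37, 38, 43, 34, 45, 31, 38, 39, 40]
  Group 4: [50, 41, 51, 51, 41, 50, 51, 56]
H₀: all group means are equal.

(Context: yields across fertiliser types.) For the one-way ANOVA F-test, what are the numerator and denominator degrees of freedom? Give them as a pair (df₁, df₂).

k = 4 groups, N = 40 total
df = (k−1, N−k) = (4−1, 40−4) = (3, 36)

degrees of freedom = [3, 36]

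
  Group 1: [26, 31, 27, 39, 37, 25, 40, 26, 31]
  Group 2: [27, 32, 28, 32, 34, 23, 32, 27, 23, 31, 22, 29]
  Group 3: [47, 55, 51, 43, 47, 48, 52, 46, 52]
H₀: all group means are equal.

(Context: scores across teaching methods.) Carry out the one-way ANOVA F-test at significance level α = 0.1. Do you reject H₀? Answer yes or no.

reject H₀: yes

Group means [31.33, 28.33, 49.00], grand mean 35.433
SSB = Σnᵢ(x̄ᵢ−x̄)² = 2412.700; SSW = ΣΣ(x−x̄ᵢ)² = 574.667
MSB = 2412.700/2 = 1206.3500; MSW = 574.667/27 = 21.2840
F = MSB/MSW = 56.6789
df = (2, 27)
p-value (upper-tail) = 0.00000
At α=0.1: p < α → reject H₀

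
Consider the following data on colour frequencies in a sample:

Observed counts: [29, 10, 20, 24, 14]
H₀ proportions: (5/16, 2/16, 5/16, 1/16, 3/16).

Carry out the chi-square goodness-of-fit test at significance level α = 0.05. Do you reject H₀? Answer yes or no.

reject H₀: yes

n = 97; E_i = n·p_i = [30.31, 12.12, 30.31, 6.06, 18.19]
χ² = (29−30.31)²/30.31 + (10−12.12)²/12.12 + (20−30.31)²/30.31 + (24−6.06)²/6.06 + (14−18.19)²/18.19 = 57.9746
df = 4
p-value (upper-tail) = 0.00000
At α=0.05: p < α → reject H₀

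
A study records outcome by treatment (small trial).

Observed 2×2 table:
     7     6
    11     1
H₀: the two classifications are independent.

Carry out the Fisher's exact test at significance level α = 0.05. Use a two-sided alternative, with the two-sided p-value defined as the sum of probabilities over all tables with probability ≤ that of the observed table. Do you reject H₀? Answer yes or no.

Margins: r₁=13, r₂=12, c₁=18, c₂=7, n=25
p_obs = C(13,7)·C(12,11)/C(25,18); sum pmf over tables with pmf ≤ p_obs
p-value (two-sided) = 0.07304
At α=0.05: p ≥ α → fail to reject H₀

reject H₀: no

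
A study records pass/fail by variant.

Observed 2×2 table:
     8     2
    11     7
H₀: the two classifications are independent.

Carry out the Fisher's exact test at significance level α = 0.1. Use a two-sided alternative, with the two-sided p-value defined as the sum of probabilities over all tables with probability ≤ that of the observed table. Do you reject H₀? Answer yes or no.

Margins: r₁=10, r₂=18, c₁=19, c₂=9, n=28
p_obs = C(10,8)·C(18,11)/C(28,19); sum pmf over tables with pmf ≤ p_obs
p-value (two-sided) = 0.41697
At α=0.1: p ≥ α → fail to reject H₀

reject H₀: no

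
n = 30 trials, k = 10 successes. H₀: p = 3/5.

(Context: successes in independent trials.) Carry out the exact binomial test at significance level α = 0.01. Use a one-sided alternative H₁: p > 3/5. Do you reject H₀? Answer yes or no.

Exact binomial: n=30, k=10, p₀=3/5=0.6000
P(X≥10) from Σ C(n,i)·p₀^i·(1−p₀)^(n−i)
p-value (one-sided, H₁ greater) = 0.99914
At α=0.01: p ≥ α → fail to reject H₀

reject H₀: no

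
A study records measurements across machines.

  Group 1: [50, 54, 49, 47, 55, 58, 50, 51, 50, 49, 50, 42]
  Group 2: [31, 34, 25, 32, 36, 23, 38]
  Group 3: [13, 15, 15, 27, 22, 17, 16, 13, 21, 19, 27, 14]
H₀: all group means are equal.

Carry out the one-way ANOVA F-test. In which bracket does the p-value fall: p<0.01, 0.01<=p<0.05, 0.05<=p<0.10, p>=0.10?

Group means [50.42, 31.29, 18.25], grand mean 33.645
SSB = Σnᵢ(x̄ᵢ−x̄)² = 6258.502; SSW = ΣΣ(x−x̄ᵢ)² = 638.595
MSB = 6258.502/2 = 3129.2508; MSW = 638.595/28 = 22.8070
F = MSB/MSW = 137.2059
df = (2, 28)
p-value (upper-tail) = 0.00000
→ bracket: p<0.01

p-value bracket: p<0.01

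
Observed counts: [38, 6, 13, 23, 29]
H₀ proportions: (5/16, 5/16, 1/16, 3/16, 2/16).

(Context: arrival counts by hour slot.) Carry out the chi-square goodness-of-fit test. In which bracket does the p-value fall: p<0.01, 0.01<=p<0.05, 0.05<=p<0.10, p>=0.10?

p-value bracket: p<0.01

n = 109; E_i = n·p_i = [34.06, 34.06, 6.81, 20.44, 13.62]
χ² = (38−34.06)²/34.06 + (6−34.06)²/34.06 + (13−6.81)²/6.81 + (23−20.44)²/20.44 + (29−13.62)²/13.62 = 46.8654
df = 4
p-value (upper-tail) = 0.00000
→ bracket: p<0.01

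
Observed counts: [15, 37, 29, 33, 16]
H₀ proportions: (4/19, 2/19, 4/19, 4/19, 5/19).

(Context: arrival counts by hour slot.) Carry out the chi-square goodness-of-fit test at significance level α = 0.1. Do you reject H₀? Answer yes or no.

n = 130; E_i = n·p_i = [27.37, 13.68, 27.37, 27.37, 34.21]
χ² = (15−27.37)²/27.37 + (37−13.68)²/13.68 + (29−27.37)²/27.37 + (33−27.37)²/27.37 + (16−34.21)²/34.21 = 56.2658
df = 4
p-value (upper-tail) = 0.00000
At α=0.1: p < α → reject H₀

reject H₀: yes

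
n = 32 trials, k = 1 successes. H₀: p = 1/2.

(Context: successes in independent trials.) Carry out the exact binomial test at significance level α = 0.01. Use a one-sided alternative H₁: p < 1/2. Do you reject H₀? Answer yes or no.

Exact binomial: n=32, k=1, p₀=1/2=0.5000
P(X≤1) from Σ C(n,i)·p₀^i·(1−p₀)^(n−i)
p-value (one-sided, H₁ less) = 0.00000
At α=0.01: p < α → reject H₀

reject H₀: yes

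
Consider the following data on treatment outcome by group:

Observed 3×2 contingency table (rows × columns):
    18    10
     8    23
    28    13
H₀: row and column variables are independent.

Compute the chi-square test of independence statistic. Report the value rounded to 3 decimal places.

test statistic = 14.484

Row totals [28, 31, 41], col totals [54, 46], n=100
χ² = (18−15.12)²/15.12 + (10−12.88)²/12.88 + (8−16.74)²/16.74 + (23−14.26)²/14.26 + (28−22.14)²/22.14 + (13−18.86)²/18.86 = 14.4843
df = 2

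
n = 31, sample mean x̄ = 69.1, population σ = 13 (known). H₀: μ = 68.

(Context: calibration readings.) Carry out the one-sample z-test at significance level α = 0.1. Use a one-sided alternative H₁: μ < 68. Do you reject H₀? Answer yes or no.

reject H₀: no

SE = σ/√n = 13/√31 = 2.3349
z = (x̄−μ₀)/SE = (69.1−68)/2.3349 = 0.4711
p-value (one-sided, H₁ less) = 0.68122
At α=0.1: p ≥ α → fail to reject H₀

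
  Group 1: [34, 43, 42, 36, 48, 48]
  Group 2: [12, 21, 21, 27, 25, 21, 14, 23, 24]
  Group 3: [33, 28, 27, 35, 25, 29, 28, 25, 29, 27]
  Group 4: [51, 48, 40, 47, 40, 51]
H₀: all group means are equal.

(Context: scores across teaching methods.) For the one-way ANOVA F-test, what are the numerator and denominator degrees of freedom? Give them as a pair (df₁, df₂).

degrees of freedom = [3, 27]

k = 4 groups, N = 31 total
df = (k−1, N−k) = (4−1, 31−4) = (3, 27)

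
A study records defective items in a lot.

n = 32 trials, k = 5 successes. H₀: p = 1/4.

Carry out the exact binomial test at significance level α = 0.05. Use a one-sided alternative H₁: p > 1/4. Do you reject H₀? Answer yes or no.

Exact binomial: n=32, k=5, p₀=1/4=0.2500
P(X≥5) from Σ C(n,i)·p₀^i·(1−p₀)^(n−i)
p-value (one-sided, H₁ greater) = 0.93024
At α=0.05: p ≥ α → fail to reject H₀

reject H₀: no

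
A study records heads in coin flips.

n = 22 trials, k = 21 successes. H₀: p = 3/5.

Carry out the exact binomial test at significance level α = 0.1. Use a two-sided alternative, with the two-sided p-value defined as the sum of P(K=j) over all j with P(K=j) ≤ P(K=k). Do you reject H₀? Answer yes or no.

Exact binomial: n=22, k=21, p₀=3/5=0.6000
P(X=j) = C(n,j)·p₀^j·(1−p₀)^(n−j); p = Σ P(X=j) over j with P(X=j) ≤ P(X=21)
p-value (two-sided) = 0.00028
At α=0.1: p < α → reject H₀

reject H₀: yes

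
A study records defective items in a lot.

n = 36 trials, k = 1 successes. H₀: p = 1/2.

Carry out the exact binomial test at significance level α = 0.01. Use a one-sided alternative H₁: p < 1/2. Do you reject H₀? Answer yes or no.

Exact binomial: n=36, k=1, p₀=1/2=0.5000
P(X≤1) from Σ C(n,i)·p₀^i·(1−p₀)^(n−i)
p-value (one-sided, H₁ less) = 0.00000
At α=0.01: p < α → reject H₀

reject H₀: yes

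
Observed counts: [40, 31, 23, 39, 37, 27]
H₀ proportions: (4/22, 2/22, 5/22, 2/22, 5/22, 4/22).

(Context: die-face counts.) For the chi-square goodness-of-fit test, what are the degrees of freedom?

degrees of freedom = 5

df = k − 1 = 6 − 1 = 5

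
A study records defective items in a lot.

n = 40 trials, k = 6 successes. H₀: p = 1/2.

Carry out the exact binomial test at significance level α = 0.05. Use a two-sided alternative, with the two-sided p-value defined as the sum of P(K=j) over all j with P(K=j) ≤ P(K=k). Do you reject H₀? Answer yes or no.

Exact binomial: n=40, k=6, p₀=1/2=0.5000
P(X=j) = C(n,j)·p₀^j·(1−p₀)^(n−j); p = Σ P(X=j) over j with P(X=j) ≤ P(X=6)
p-value (two-sided) = 0.00001
At α=0.05: p < α → reject H₀

reject H₀: yes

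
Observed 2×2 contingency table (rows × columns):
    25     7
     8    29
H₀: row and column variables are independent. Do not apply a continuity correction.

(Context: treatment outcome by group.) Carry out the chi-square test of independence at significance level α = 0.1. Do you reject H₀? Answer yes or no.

Row totals [32, 37], col totals [33, 36], n=69
χ² = (25−15.30)²/15.30 + (7−16.70)²/16.70 + (8−17.70)²/17.70 + (29−19.30)²/19.30 = 21.9550
df = 1
p-value (upper-tail) = 0.00000
At α=0.1: p < α → reject H₀

reject H₀: yes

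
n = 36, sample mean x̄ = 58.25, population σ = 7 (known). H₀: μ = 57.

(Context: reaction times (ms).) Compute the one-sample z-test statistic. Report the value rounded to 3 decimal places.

SE = σ/√n = 7/√36 = 1.1667
z = (x̄−μ₀)/SE = (58.25−57)/1.1667 = 1.0714

test statistic = 1.071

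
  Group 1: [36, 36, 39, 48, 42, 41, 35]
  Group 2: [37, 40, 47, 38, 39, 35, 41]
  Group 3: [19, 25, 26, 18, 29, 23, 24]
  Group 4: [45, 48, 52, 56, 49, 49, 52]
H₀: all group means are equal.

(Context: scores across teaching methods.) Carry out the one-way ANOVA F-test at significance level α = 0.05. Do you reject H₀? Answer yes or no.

Group means [39.57, 39.57, 23.43, 50.14], grand mean 38.179
SSB = Σnᵢ(x̄ᵢ−x̄)² = 2552.107; SSW = ΣΣ(x−x̄ᵢ)² = 378.000
MSB = 2552.107/3 = 850.7024; MSW = 378.000/24 = 15.7500
F = MSB/MSW = 54.0128
df = (3, 24)
p-value (upper-tail) = 0.00000
At α=0.05: p < α → reject H₀

reject H₀: yes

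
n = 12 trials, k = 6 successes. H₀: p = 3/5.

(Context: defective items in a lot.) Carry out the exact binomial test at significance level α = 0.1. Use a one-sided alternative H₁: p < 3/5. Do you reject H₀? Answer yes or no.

Exact binomial: n=12, k=6, p₀=3/5=0.6000
P(X≤6) from Σ C(n,i)·p₀^i·(1−p₀)^(n−i)
p-value (one-sided, H₁ less) = 0.33479
At α=0.1: p ≥ α → fail to reject H₀

reject H₀: no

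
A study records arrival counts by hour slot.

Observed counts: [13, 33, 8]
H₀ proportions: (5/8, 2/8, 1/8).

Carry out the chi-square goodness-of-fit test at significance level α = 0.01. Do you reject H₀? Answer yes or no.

n = 54; E_i = n·p_i = [33.75, 13.50, 6.75]
χ² = (13−33.75)²/33.75 + (33−13.50)²/13.50 + (8−6.75)²/6.75 = 41.1556
df = 2
p-value (upper-tail) = 0.00000
At α=0.01: p < α → reject H₀

reject H₀: yes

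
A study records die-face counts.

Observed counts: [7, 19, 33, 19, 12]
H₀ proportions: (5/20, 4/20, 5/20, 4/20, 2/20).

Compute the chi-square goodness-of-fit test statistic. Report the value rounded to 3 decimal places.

n = 90; E_i = n·p_i = [22.50, 18.00, 22.50, 18.00, 9.00]
χ² = (7−22.50)²/22.50 + (19−18.00)²/18.00 + (33−22.50)²/22.50 + (19−18.00)²/18.00 + (12−9.00)²/9.00 = 16.6889
df = 4

test statistic = 16.689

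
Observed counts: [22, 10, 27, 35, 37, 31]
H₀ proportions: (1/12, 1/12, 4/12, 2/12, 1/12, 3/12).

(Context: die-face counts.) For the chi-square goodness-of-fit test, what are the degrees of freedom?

degrees of freedom = 5

df = k − 1 = 6 − 1 = 5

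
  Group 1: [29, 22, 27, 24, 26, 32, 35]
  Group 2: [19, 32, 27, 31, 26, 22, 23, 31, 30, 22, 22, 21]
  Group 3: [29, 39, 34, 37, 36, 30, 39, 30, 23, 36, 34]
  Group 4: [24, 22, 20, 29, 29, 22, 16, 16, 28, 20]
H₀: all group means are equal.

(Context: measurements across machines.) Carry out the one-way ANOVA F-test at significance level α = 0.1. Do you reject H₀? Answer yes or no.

Group means [27.86, 25.50, 33.36, 22.60], grand mean 27.350
SSB = Σnᵢ(x̄ᵢ−x̄)² = 666.297; SSW = ΣΣ(x−x̄ᵢ)² = 808.803
MSB = 666.297/3 = 222.0991; MSW = 808.803/36 = 22.4667
F = MSB/MSW = 9.8857
df = (3, 36)
p-value (upper-tail) = 0.00007
At α=0.1: p < α → reject H₀

reject H₀: yes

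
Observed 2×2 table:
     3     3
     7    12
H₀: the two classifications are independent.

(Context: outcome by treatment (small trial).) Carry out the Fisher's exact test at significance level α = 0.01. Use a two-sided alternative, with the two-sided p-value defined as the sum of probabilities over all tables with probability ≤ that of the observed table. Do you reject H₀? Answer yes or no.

reject H₀: no

Margins: r₁=6, r₂=19, c₁=10, c₂=15, n=25
p_obs = C(6,3)·C(19,7)/C(25,10); sum pmf over tables with pmf ≤ p_obs
p-value (two-sided) = 0.65316
At α=0.01: p ≥ α → fail to reject H₀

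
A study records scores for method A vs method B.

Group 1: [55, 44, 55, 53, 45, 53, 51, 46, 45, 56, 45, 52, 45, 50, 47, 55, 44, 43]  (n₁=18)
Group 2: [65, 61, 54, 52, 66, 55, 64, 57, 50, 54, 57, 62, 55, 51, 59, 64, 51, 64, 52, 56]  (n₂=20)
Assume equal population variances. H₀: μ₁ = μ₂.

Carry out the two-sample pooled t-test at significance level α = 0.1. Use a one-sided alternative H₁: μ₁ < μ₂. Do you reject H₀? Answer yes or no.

reject H₀: yes

x̄₁=49.111, s₁=4.639, n₁=18
x̄₂=57.450, s₂=5.286, n₂=20
s_p² = [17·4.639² + 19·5.286²]/36 = 24.9091
SE = √(s_p²·(1/18+1/20)) = 1.6215
t = (49.111−57.450)/1.6215 = -5.1427
df = 36
p-value (one-sided, H₁ less) = 0.00000
At α=0.1: p < α → reject H₀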